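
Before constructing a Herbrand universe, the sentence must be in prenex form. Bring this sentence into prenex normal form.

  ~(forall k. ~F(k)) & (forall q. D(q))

Push ¬ through the quantifiers and connectives to reach negation normal form:
  (exists k. F(k)) & (forall q. D(q))
All bound variables are already distinct, so no renaming is needed.
Pull the quantifiers to the front (each side's bound variable is not free in the other side):
  exists k. forall q. (F(k) & D(q))

exists k. forall q. (F(k) & D(q))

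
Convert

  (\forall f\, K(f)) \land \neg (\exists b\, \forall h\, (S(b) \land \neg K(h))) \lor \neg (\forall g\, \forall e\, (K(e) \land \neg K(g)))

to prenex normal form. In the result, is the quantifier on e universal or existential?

existential

Move each ¬ inward, flipping quantifiers it crosses:
  (\forall f\, K(f)) \land (\forall b\, \exists h\, (\neg S(b) \lor K(h))) \lor (\exists g\, \exists e\, (\neg K(e) \lor K(g)))
Pull the quantifiers to the front (each side's bound variable is not free in the other side):
  \forall f\, \forall b\, \exists h\, \exists g\, \exists e\, (K(f) \land (\neg S(b) \lor K(h)) \lor \neg K(e) \lor K(g))
The quantifier \forall e sits under an odd number of negations, so it flips to \exists e.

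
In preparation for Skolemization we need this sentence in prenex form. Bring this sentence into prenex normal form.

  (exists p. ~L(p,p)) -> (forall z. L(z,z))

forall p. forall z. (L(p,p) | L(z,z))

First replace A → B with ¬A ∨ B.
  ~(exists p. ~L(p,p)) | (forall z. L(z,z))
Drive negations inward (¬∀x A ≡ ∃x ¬A, ¬∃x A ≡ ∀x ¬A, De Morgan for ∧/∨):
  (forall p. L(p,p)) | (forall z. L(z,z))
All bound variables are already distinct, so no renaming is needed.
Finally move all quantifiers to the prefix:
  forall p. forall z. (L(p,p) | L(z,z))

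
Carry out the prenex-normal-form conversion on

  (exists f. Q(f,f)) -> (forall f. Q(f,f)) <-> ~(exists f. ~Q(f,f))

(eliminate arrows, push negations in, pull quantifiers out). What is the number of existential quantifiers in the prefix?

3

Eliminate → and ↔ using ¬ and ∨; A ↔ B as (¬A ∨ B) ∧ (¬B ∨ A).
  (~(~(exists f. Q(f,f)) | (forall f. Q(f,f))) | ~(exists f. ~Q(f,f))) & (~~(exists f. ~Q(f,f)) | ~(exists f. Q(f,f)) | (forall f. Q(f,f)))
Move each ¬ inward, flipping quantifiers it crosses:
  ((exists f. Q(f,f)) & (exists f. ~Q(f,f)) | (forall f. Q(f,f))) & ((exists f. ~Q(f,f)) | (forall f. ~Q(f,f)) | (forall f. Q(f,f)))
Give each quantifier a distinct variable: f↦t, f↦q, f↦w, f↦y1, f↦b.
  ((exists f. Q(f,f)) & (exists t. ~Q(t,t)) | (forall q. Q(q,q))) & ((exists w. ~Q(w,w)) | (forall y1. ~Q(y1,y1)) | (forall b. Q(b,b)))
Pull the quantifiers to the front (each side's bound variable is not free in the other side):
  exists f. exists t. forall q. exists w. forall y1. forall b. ((Q(f,f) & ~Q(t,t) | Q(q,q)) & (~Q(w,w) | ~Q(y1,y1) | Q(b,b)))
The prefix is exists f exists t forall q exists w forall y1 forall b: 3 universal, 3 existential.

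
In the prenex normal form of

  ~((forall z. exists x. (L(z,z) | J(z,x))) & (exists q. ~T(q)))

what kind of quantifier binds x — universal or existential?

universal

Drive negations inward (¬∀x A ≡ ∃x ¬A, ¬∃x A ≡ ∀x ¬A, De Morgan for ∧/∨):
  (exists z. forall x. (~L(z,z) & ~J(z,x))) | (forall q. T(q))
Finally move all quantifiers to the prefix:
  exists z. forall x. forall q. (~L(z,z) & ~J(z,x) | T(q))
The quantifier exists x sits under an odd number of negations, so it flips to forall x.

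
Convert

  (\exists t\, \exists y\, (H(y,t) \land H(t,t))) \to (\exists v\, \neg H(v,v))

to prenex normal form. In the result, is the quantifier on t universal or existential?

universal

First replace A → B with ¬A ∨ B.
  \neg (\exists t\, \exists y\, (H(y,t) \land H(t,t))) \lor (\exists v\, \neg H(v,v))
Drive negations inward (¬∀x A ≡ ∃x ¬A, ¬∃x A ≡ ∀x ¬A, De Morgan for ∧/∨):
  (\forall t\, \forall y\, (\neg H(y,t) \lor \neg H(t,t))) \lor (\exists v\, \neg H(v,v))
All bound variables are already distinct, so no renaming is needed.
Finally move all quantifiers to the prefix:
  \forall t\, \forall y\, \exists v\, (\neg H(y,t) \lor \neg H(t,t) \lor \neg H(v,v))
The quantifier \exists t sits under an odd number of negations (counting the antecedent side of each →), so it flips to \forall t.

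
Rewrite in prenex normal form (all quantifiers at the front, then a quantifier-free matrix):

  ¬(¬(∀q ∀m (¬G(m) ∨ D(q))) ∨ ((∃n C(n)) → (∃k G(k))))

Rewrite implications/biconditionals: A → B as ¬A ∨ B.
  ¬(¬(∀q ∀m (¬G(m) ∨ D(q))) ∨ ¬(∃n C(n)) ∨ (∃k G(k)))
Move each ¬ inward, flipping quantifiers it crosses:
  (∀q ∀m (¬G(m) ∨ D(q))) ∧ (∃n C(n)) ∧ (∀k ¬G(k))
All bound variables are already distinct, so no renaming is needed.
Pull the quantifiers to the front (each side's bound variable is not free in the other side):
  ∀q ∀m ∃n ∀k ((¬G(m) ∨ D(q)) ∧ C(n) ∧ ¬G(k))

∀q ∀m ∃n ∀k ((¬G(m) ∨ D(q)) ∧ C(n) ∧ ¬G(k))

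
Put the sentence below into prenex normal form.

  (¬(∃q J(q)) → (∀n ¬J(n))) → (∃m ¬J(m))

∀q ∃n ∃m (¬J(q) ∧ J(n) ∨ ¬J(m))

Rewrite implications/biconditionals: A → B as ¬A ∨ B.
  ¬(¬¬(∃q J(q)) ∨ (∀n ¬J(n))) ∨ (∃m ¬J(m))
Push ¬ through the quantifiers and connectives to reach negation normal form:
  (∀q ¬J(q)) ∧ (∃n J(n)) ∨ (∃m ¬J(m))
All bound variables are already distinct, so no renaming is needed.
Finally move all quantifiers to the prefix:
  ∀q ∃n ∃m (¬J(q) ∧ J(n) ∨ ¬J(m))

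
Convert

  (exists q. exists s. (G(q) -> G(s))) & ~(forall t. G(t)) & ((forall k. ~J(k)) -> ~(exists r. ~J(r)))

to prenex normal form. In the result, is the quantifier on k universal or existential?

existential

Eliminate → and ↔ using ¬ and ∨.
  (exists q. exists s. (~G(q) | G(s))) & ~(forall t. G(t)) & (~(forall k. ~J(k)) | ~(exists r. ~J(r)))
Move each ¬ inward, flipping quantifiers it crosses:
  (exists q. exists s. (~G(q) | G(s))) & (exists t. ~G(t)) & ((exists k. J(k)) | (forall r. J(r)))
All bound variables are already distinct, so no renaming is needed.
Finally move all quantifiers to the prefix:
  exists q. exists s. exists t. exists k. forall r. ((~G(q) | G(s)) & ~G(t) & (J(k) | J(r)))
The quantifier forall k sits under an odd number of negations (counting the antecedent side of each →), so it flips to exists k.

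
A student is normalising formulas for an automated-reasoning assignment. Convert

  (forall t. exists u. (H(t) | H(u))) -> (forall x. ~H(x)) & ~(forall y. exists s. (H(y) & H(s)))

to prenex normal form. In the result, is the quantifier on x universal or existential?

First replace A → B with ¬A ∨ B.
  ~(forall t. exists u. (H(t) | H(u))) | (forall x. ~H(x)) & ~(forall y. exists s. (H(y) & H(s)))
Push ¬ through the quantifiers and connectives to reach negation normal form:
  (exists t. forall u. (~H(t) & ~H(u))) | (forall x. ~H(x)) & (exists y. forall s. (~H(y) | ~H(s)))
Finally move all quantifiers to the prefix:
  exists t. forall u. forall x. exists y. forall s. (~H(t) & ~H(u) | ~H(x) & (~H(y) | ~H(s)))
The quantifier forall x sits under an even number of negations (counting the antecedent side of each →), so it remains universal.

universal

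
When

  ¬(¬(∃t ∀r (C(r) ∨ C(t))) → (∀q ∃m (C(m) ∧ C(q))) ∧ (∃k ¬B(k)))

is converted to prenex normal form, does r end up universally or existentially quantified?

Eliminate → and ↔ using ¬ and ∨.
  ¬(¬¬(∃t ∀r (C(r) ∨ C(t))) ∨ (∀q ∃m (C(m) ∧ C(q))) ∧ (∃k ¬B(k)))
Move each ¬ inward, flipping quantifiers it crosses:
  (∀t ∃r (¬C(r) ∧ ¬C(t))) ∧ ((∃q ∀m (¬C(m) ∨ ¬C(q))) ∨ (∀k B(k)))
All bound variables are already distinct, so no renaming is needed.
Pull the quantifiers to the front (each side's bound variable is not free in the other side):
  ∀t ∃r ∃q ∀m ∀k (¬C(r) ∧ ¬C(t) ∧ (¬C(m) ∨ ¬C(q) ∨ B(k)))
The quantifier ∀r sits under an odd number of negations (counting the antecedent side of each →), so it flips to ∃r.

existential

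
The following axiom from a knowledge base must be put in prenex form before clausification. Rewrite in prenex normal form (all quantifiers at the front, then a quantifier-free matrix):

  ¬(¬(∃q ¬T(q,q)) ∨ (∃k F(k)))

Drive negations inward (¬∀x A ≡ ∃x ¬A, ¬∃x A ≡ ∀x ¬A, De Morgan for ∧/∨):
  (∃q ¬T(q,q)) ∧ (∀k ¬F(k))
Pull the quantifiers to the front (each side's bound variable is not free in the other side):
  ∃q ∀k (¬T(q,q) ∧ ¬F(k))

∃q ∀k (¬T(q,q) ∧ ¬F(k))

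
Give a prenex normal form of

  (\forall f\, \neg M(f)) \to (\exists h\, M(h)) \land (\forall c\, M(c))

First replace A → B with ¬A ∨ B.
  \neg (\forall f\, \neg M(f)) \lor (\exists h\, M(h)) \land (\forall c\, M(c))
Drive negations inward (¬∀x A ≡ ∃x ¬A, ¬∃x A ≡ ∀x ¬A, De Morgan for ∧/∨):
  (\exists f\, M(f)) \lor (\exists h\, M(h)) \land (\forall c\, M(c))
All bound variables are already distinct, so no renaming is needed.
Pull the quantifiers to the front (each side's bound variable is not free in the other side):
  \exists f\, \exists h\, \forall c\, (M(f) \lor M(h) \land M(c))

\exists f\, \exists h\, \forall c\, (M(f) \lor M(h) \land M(c))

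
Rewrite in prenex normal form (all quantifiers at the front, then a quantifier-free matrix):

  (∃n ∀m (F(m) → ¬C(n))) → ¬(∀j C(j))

First replace A → B with ¬A ∨ B.
  ¬(∃n ∀m (¬F(m) ∨ ¬C(n))) ∨ ¬(∀j C(j))
Drive negations inward (¬∀x A ≡ ∃x ¬A, ¬∃x A ≡ ∀x ¬A, De Morgan for ∧/∨):
  (∀n ∃m (F(m) ∧ C(n))) ∨ (∃j ¬C(j))
Pull the quantifiers to the front (each side's bound variable is not free in the other side):
  ∀n ∃m ∃j (F(m) ∧ C(n) ∨ ¬C(j))

∀n ∃m ∃j (F(m) ∧ C(n) ∨ ¬C(j))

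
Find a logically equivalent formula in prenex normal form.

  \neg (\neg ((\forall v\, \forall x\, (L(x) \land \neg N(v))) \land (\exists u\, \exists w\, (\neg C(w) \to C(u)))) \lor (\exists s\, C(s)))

First replace A → B with ¬A ∨ B.
  \neg (\neg ((\forall v\, \forall x\, (L(x) \land \neg N(v))) \land (\exists u\, \exists w\, (\neg \neg C(w) \lor C(u)))) \lor (\exists s\, C(s)))
Drive negations inward (¬∀x A ≡ ∃x ¬A, ¬∃x A ≡ ∀x ¬A, De Morgan for ∧/∨):
  (\forall v\, \forall x\, (L(x) \land \neg N(v))) \land (\exists u\, \exists w\, (C(w) \lor C(u))) \land (\forall s\, \neg C(s))
All bound variables are already distinct, so no renaming is needed.
Finally move all quantifiers to the prefix:
  \forall v\, \forall x\, \exists u\, \exists w\, \forall s\, (L(x) \land \neg N(v) \land (C(w) \lor C(u)) \land \neg C(s))

\forall v\, \forall x\, \exists u\, \exists w\, \forall s\, (L(x) \land \neg N(v) \land (C(w) \lor C(u)) \land \neg C(s))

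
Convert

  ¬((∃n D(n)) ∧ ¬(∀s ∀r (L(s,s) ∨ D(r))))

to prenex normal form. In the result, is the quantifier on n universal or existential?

universal

Drive negations inward (¬∀x A ≡ ∃x ¬A, ¬∃x A ≡ ∀x ¬A, De Morgan for ∧/∨):
  (∀n ¬D(n)) ∨ (∀s ∀r (L(s,s) ∨ D(r)))
All bound variables are already distinct, so no renaming is needed.
Extract every quantifier outward, since the variables are now distinct and don't occur free across branches:
  ∀n ∀s ∀r (¬D(n) ∨ L(s,s) ∨ D(r))
The quantifier ∃n sits under an odd number of negations, so it flips to ∀n.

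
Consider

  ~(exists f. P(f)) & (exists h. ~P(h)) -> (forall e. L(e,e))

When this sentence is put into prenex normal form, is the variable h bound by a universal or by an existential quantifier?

universal

Rewrite implications/biconditionals: A → B as ¬A ∨ B.
  ~(~(exists f. P(f)) & (exists h. ~P(h))) | (forall e. L(e,e))
Push ¬ through the quantifiers and connectives to reach negation normal form:
  (exists f. P(f)) | (forall h. P(h)) | (forall e. L(e,e))
All bound variables are already distinct, so no renaming is needed.
Extract every quantifier outward, since the variables are now distinct and don't occur free across branches:
  exists f. forall h. forall e. (P(f) | P(h) | L(e,e))
The quantifier exists h sits under an odd number of negations (counting the antecedent side of each →), so it flips to forall h.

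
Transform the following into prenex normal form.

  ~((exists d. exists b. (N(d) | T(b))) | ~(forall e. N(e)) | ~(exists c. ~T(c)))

forall d. forall b. forall e. exists c. (~N(d) & ~T(b) & N(e) & ~T(c))

Move each ¬ inward, flipping quantifiers it crosses:
  (forall d. forall b. (~N(d) & ~T(b))) & (forall e. N(e)) & (exists c. ~T(c))
Extract every quantifier outward, since the variables are now distinct and don't occur free across branches:
  forall d. forall b. forall e. exists c. (~N(d) & ~T(b) & N(e) & ~T(c))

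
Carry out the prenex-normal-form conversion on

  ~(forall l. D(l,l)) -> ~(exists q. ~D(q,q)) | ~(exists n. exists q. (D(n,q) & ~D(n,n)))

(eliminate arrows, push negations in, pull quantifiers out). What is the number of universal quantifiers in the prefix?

4

Rewrite implications/biconditionals: A → B as ¬A ∨ B.
  ~~(forall l. D(l,l)) | ~(exists q. ~D(q,q)) | ~(exists n. exists q. (D(n,q) & ~D(n,n)))
Push ¬ through the quantifiers and connectives to reach negation normal form:
  (forall l. D(l,l)) | (forall q. D(q,q)) | (forall n. forall q. (~D(n,q) | D(n,n)))
Give each quantifier a distinct variable: q↦p.
  (forall l. D(l,l)) | (forall q. D(q,q)) | (forall n. forall p. (~D(n,p) | D(n,n)))
Pull the quantifiers to the front (each side's bound variable is not free in the other side):
  forall l. forall q. forall n. forall p. (D(l,l) | D(q,q) | ~D(n,p) | D(n,n))
The prefix is forall l forall q forall n forall p: 4 universal, 0 existential.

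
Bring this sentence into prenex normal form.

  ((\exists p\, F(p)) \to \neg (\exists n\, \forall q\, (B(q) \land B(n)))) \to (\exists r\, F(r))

First replace A → B with ¬A ∨ B.
  \neg (\neg (\exists p\, F(p)) \lor \neg (\exists n\, \forall q\, (B(q) \land B(n)))) \lor (\exists r\, F(r))
Move each ¬ inward, flipping quantifiers it crosses:
  (\exists p\, F(p)) \land (\exists n\, \forall q\, (B(q) \land B(n))) \lor (\exists r\, F(r))
Extract every quantifier outward, since the variables are now distinct and don't occur free across branches:
  \exists p\, \exists n\, \forall q\, \exists r\, (F(p) \land B(q) \land B(n) \lor F(r))

\exists p\, \exists n\, \forall q\, \exists r\, (F(p) \land B(q) \land B(n) \lor F(r))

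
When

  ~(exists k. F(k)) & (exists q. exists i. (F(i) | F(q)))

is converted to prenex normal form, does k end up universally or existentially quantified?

Drive negations inward (¬∀x A ≡ ∃x ¬A, ¬∃x A ≡ ∀x ¬A, De Morgan for ∧/∨):
  (forall k. ~F(k)) & (exists q. exists i. (F(i) | F(q)))
All bound variables are already distinct, so no renaming is needed.
Extract every quantifier outward, since the variables are now distinct and don't occur free across branches:
  forall k. exists q. exists i. (~F(k) & (F(i) | F(q)))
The quantifier exists k sits under an odd number of negations, so it flips to forall k.

universal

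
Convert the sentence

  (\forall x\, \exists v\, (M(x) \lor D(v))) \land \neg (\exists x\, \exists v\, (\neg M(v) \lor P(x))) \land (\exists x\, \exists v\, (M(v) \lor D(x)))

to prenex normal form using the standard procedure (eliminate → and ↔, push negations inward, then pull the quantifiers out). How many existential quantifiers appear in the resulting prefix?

3

Move each ¬ inward, flipping quantifiers it crosses:
  (\forall x\, \exists v\, (M(x) \lor D(v))) \land (\forall x\, \forall v\, (M(v) \land \neg P(x))) \land (\exists x\, \exists v\, (M(v) \lor D(x)))
Give each quantifier a distinct variable: x↦w, v↦w1, x↦u, v↦b.
  (\forall x\, \exists v\, (M(x) \lor D(v))) \land (\forall w\, \forall w1\, (M(w1) \land \neg P(w))) \land (\exists u\, \exists b\, (M(b) \lor D(u)))
Finally move all quantifiers to the prefix:
  \forall x\, \exists v\, \forall w\, \forall w1\, \exists u\, \exists b\, ((M(x) \lor D(v)) \land M(w1) \land \neg P(w) \land (M(b) \lor D(u)))
The prefix is \forall x \exists v \forall w \forall w1 \exists u \exists b: 3 universal, 3 existential.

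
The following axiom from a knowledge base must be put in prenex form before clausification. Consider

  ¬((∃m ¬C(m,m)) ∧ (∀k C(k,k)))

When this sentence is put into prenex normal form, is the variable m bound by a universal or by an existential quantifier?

Push ¬ through the quantifiers and connectives to reach negation normal form:
  (∀m C(m,m)) ∨ (∃k ¬C(k,k))
All bound variables are already distinct, so no renaming is needed.
Extract every quantifier outward, since the variables are now distinct and don't occur free across branches:
  ∀m ∃k (C(m,m) ∨ ¬C(k,k))
The quantifier ∃m sits under an odd number of negations, so it flips to ∀m.

universal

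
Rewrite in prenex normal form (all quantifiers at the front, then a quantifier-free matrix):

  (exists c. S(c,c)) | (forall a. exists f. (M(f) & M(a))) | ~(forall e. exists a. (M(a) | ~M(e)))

exists c. forall a. exists f. exists e. forall z1. (S(c,c) | M(f) & M(a) | ~M(z1) & M(e))

Push ¬ through the quantifiers and connectives to reach negation normal form:
  (exists c. S(c,c)) | (forall a. exists f. (M(f) & M(a))) | (exists e. forall a. (~M(a) & M(e)))
Rename bound variables to avoid capture: a↦z1.
  (exists c. S(c,c)) | (forall a. exists f. (M(f) & M(a))) | (exists e. forall z1. (~M(z1) & M(e)))
Finally move all quantifiers to the prefix:
  exists c. forall a. exists f. exists e. forall z1. (S(c,c) | M(f) & M(a) | ~M(z1) & M(e))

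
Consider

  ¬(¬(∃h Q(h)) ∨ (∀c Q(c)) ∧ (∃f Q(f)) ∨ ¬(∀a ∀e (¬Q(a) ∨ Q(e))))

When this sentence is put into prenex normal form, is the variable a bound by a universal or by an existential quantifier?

Move each ¬ inward, flipping quantifiers it crosses:
  (∃h Q(h)) ∧ ((∃c ¬Q(c)) ∨ (∀f ¬Q(f))) ∧ (∀a ∀e (¬Q(a) ∨ Q(e)))
Extract every quantifier outward, since the variables are now distinct and don't occur free across branches:
  ∃h ∃c ∀f ∀a ∀e (Q(h) ∧ (¬Q(c) ∨ ¬Q(f)) ∧ (¬Q(a) ∨ Q(e)))
The quantifier ∀a sits under an even number of negations, so it remains universal.

universal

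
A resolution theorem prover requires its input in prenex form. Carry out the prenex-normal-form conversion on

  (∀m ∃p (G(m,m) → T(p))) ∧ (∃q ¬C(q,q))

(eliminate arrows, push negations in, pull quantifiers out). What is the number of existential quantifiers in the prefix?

First replace A → B with ¬A ∨ B.
  (∀m ∃p (¬G(m,m) ∨ T(p))) ∧ (∃q ¬C(q,q))
All bound variables are already distinct, so no renaming is needed.
Pull the quantifiers to the front (each side's bound variable is not free in the other side):
  ∀m ∃p ∃q ((¬G(m,m) ∨ T(p)) ∧ ¬C(q,q))
The prefix is ∀m ∃p ∃q: 1 universal, 2 existential.

2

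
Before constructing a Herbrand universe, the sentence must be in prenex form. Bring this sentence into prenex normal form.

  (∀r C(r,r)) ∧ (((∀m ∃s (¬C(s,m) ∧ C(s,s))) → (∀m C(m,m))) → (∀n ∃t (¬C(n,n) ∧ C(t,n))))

Rewrite implications/biconditionals: A → B as ¬A ∨ B.
  (∀r C(r,r)) ∧ (¬(¬(∀m ∃s (¬C(s,m) ∧ C(s,s))) ∨ (∀m C(m,m))) ∨ (∀n ∃t (¬C(n,n) ∧ C(t,n))))
Move each ¬ inward, flipping quantifiers it crosses:
  (∀r C(r,r)) ∧ ((∀m ∃s (¬C(s,m) ∧ C(s,s))) ∧ (∃m ¬C(m,m)) ∨ (∀n ∃t (¬C(n,n) ∧ C(t,n))))
Rename bound variables to avoid capture: m↦z.
  (∀r C(r,r)) ∧ ((∀m ∃s (¬C(s,m) ∧ C(s,s))) ∧ (∃z ¬C(z,z)) ∨ (∀n ∃t (¬C(n,n) ∧ C(t,n))))
Finally move all quantifiers to the prefix:
  ∀r ∀m ∃s ∃z ∀n ∃t (C(r,r) ∧ (¬C(s,m) ∧ C(s,s) ∧ ¬C(z,z) ∨ ¬C(n,n) ∧ C(t,n)))

∀r ∀m ∃s ∃z ∀n ∃t (C(r,r) ∧ (¬C(s,m) ∧ C(s,s) ∧ ¬C(z,z) ∨ ¬C(n,n) ∧ C(t,n)))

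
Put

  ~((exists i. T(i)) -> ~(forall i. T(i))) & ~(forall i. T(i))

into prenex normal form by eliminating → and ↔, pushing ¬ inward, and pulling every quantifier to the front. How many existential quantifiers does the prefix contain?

First replace A → B with ¬A ∨ B.
  ~(~(exists i. T(i)) | ~(forall i. T(i))) & ~(forall i. T(i))
Push ¬ through the quantifiers and connectives to reach negation normal form:
  (exists i. T(i)) & (forall i. T(i)) & (exists i. ~T(i))
Rename bound variables to avoid capture: i↦a, i↦t.
  (exists i. T(i)) & (forall a. T(a)) & (exists t. ~T(t))
Finally move all quantifiers to the prefix:
  exists i. forall a. exists t. (T(i) & T(a) & ~T(t))
The prefix is exists i forall a exists t: 1 universal, 2 existential.

2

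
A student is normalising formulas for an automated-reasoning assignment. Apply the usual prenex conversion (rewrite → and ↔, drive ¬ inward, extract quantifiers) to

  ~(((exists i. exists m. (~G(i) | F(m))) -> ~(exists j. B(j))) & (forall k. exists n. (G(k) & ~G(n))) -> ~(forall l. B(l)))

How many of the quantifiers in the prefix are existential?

First replace A → B with ¬A ∨ B.
  ~(~((~(exists i. exists m. (~G(i) | F(m))) | ~(exists j. B(j))) & (forall k. exists n. (G(k) & ~G(n)))) | ~(forall l. B(l)))
Push ¬ through the quantifiers and connectives to reach negation normal form:
  ((forall i. forall m. (G(i) & ~F(m))) | (forall j. ~B(j))) & (forall k. exists n. (G(k) & ~G(n))) & (forall l. B(l))
Extract every quantifier outward, since the variables are now distinct and don't occur free across branches:
  forall i. forall m. forall j. forall k. exists n. forall l. ((G(i) & ~F(m) | ~B(j)) & G(k) & ~G(n) & B(l))
The prefix is forall i forall m forall j forall k exists n forall l: 5 universal, 1 existential.

1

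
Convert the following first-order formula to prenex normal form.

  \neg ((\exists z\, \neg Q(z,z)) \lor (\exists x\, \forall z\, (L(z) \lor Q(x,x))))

Drive negations inward (¬∀x A ≡ ∃x ¬A, ¬∃x A ≡ ∀x ¬A, De Morgan for ∧/∨):
  (\forall z\, Q(z,z)) \land (\forall x\, \exists z\, (\neg L(z) \land \neg Q(x,x)))
Standardize variables apart so no two quantifiers bind the same name: z↦w1.
  (\forall z\, Q(z,z)) \land (\forall x\, \exists w1\, (\neg L(w1) \land \neg Q(x,x)))
Extract every quantifier outward, since the variables are now distinct and don't occur free across branches:
  \forall z\, \forall x\, \exists w1\, (Q(z,z) \land \neg L(w1) \land \neg Q(x,x))

\forall z\, \forall x\, \exists w1\, (Q(z,z) \land \neg L(w1) \land \neg Q(x,x))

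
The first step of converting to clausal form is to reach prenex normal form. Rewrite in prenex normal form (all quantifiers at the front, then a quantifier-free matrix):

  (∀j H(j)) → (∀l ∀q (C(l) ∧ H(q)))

∃j ∀l ∀q (¬H(j) ∨ C(l) ∧ H(q))

First replace A → B with ¬A ∨ B.
  ¬(∀j H(j)) ∨ (∀l ∀q (C(l) ∧ H(q)))
Move each ¬ inward, flipping quantifiers it crosses:
  (∃j ¬H(j)) ∨ (∀l ∀q (C(l) ∧ H(q)))
All bound variables are already distinct, so no renaming is needed.
Extract every quantifier outward, since the variables are now distinct and don't occur free across branches:
  ∃j ∀l ∀q (¬H(j) ∨ C(l) ∧ H(q))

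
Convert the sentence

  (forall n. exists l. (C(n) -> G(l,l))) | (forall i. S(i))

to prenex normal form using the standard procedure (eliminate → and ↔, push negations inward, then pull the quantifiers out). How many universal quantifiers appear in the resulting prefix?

First replace A → B with ¬A ∨ B.
  (forall n. exists l. (~C(n) | G(l,l))) | (forall i. S(i))
All bound variables are already distinct, so no renaming is needed.
Finally move all quantifiers to the prefix:
  forall n. exists l. forall i. (~C(n) | G(l,l) | S(i))
The prefix is forall n exists l forall i: 2 universal, 1 existential.

2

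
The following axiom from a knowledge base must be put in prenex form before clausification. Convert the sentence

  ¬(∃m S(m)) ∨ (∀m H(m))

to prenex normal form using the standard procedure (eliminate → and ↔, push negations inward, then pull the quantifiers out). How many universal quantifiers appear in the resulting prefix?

2

Move each ¬ inward, flipping quantifiers it crosses:
  (∀m ¬S(m)) ∨ (∀m H(m))
Give each quantifier a distinct variable: m↦b.
  (∀m ¬S(m)) ∨ (∀b H(b))
Extract every quantifier outward, since the variables are now distinct and don't occur free across branches:
  ∀m ∀b (¬S(m) ∨ H(b))
The prefix is ∀m ∀b: 2 universal, 0 existential.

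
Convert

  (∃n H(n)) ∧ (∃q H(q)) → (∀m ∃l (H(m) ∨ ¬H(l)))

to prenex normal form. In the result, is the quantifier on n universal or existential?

First replace A → B with ¬A ∨ B.
  ¬((∃n H(n)) ∧ (∃q H(q))) ∨ (∀m ∃l (H(m) ∨ ¬H(l)))
Move each ¬ inward, flipping quantifiers it crosses:
  (∀n ¬H(n)) ∨ (∀q ¬H(q)) ∨ (∀m ∃l (H(m) ∨ ¬H(l)))
All bound variables are already distinct, so no renaming is needed.
Pull the quantifiers to the front (each side's bound variable is not free in the other side):
  ∀n ∀q ∀m ∃l (¬H(n) ∨ ¬H(q) ∨ H(m) ∨ ¬H(l))
The quantifier ∃n sits under an odd number of negations (counting the antecedent side of each →), so it flips to ∀n.

universal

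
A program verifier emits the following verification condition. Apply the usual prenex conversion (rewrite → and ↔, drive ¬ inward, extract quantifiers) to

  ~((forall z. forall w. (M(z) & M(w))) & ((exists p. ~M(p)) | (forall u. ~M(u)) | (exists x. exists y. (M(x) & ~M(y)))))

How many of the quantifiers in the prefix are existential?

3

Drive negations inward (¬∀x A ≡ ∃x ¬A, ¬∃x A ≡ ∀x ¬A, De Morgan for ∧/∨):
  (exists z. exists w. (~M(z) | ~M(w))) | (forall p. M(p)) & (exists u. M(u)) & (forall x. forall y. (~M(x) | M(y)))
Pull the quantifiers to the front (each side's bound variable is not free in the other side):
  exists z. exists w. forall p. exists u. forall x. forall y. (~M(z) | ~M(w) | M(p) & M(u) & (~M(x) | M(y)))
The prefix is exists z exists w forall p exists u forall x forall y: 3 universal, 3 existential.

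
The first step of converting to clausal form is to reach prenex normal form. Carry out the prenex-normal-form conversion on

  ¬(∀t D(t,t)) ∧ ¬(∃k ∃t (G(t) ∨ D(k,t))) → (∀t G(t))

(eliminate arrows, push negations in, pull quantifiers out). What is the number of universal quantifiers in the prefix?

First replace A → B with ¬A ∨ B.
  ¬(¬(∀t D(t,t)) ∧ ¬(∃k ∃t (G(t) ∨ D(k,t)))) ∨ (∀t G(t))
Drive negations inward (¬∀x A ≡ ∃x ¬A, ¬∃x A ≡ ∀x ¬A, De Morgan for ∧/∨):
  (∀t D(t,t)) ∨ (∃k ∃t (G(t) ∨ D(k,t))) ∨ (∀t G(t))
Rename bound variables to avoid capture: t↦z, t↦y.
  (∀t D(t,t)) ∨ (∃k ∃z (G(z) ∨ D(k,z))) ∨ (∀y G(y))
Pull the quantifiers to the front (each side's bound variable is not free in the other side):
  ∀t ∃k ∃z ∀y (D(t,t) ∨ G(z) ∨ D(k,z) ∨ G(y))
The prefix is ∀t ∃k ∃z ∀y: 2 universal, 2 existential.

2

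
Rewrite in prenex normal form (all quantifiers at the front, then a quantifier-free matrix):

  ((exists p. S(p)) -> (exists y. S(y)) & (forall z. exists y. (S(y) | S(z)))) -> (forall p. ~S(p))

exists p. forall y. exists z. forall q. forall t. (S(p) & (~S(y) | ~S(q) & ~S(z)) | ~S(t))

Rewrite implications/biconditionals: A → B as ¬A ∨ B.
  ~(~(exists p. S(p)) | (exists y. S(y)) & (forall z. exists y. (S(y) | S(z)))) | (forall p. ~S(p))
Drive negations inward (¬∀x A ≡ ∃x ¬A, ¬∃x A ≡ ∀x ¬A, De Morgan for ∧/∨):
  (exists p. S(p)) & ((forall y. ~S(y)) | (exists z. forall y. (~S(y) & ~S(z)))) | (forall p. ~S(p))
Standardize variables apart so no two quantifiers bind the same name: y↦q, p↦t.
  (exists p. S(p)) & ((forall y. ~S(y)) | (exists z. forall q. (~S(q) & ~S(z)))) | (forall t. ~S(t))
Pull the quantifiers to the front (each side's bound variable is not free in the other side):
  exists p. forall y. exists z. forall q. forall t. (S(p) & (~S(y) | ~S(q) & ~S(z)) | ~S(t))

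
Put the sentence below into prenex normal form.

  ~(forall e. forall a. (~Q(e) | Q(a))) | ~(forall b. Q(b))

Push ¬ through the quantifiers and connectives to reach negation normal form:
  (exists e. exists a. (Q(e) & ~Q(a))) | (exists b. ~Q(b))
Finally move all quantifiers to the prefix:
  exists e. exists a. exists b. (Q(e) & ~Q(a) | ~Q(b))

exists e. exists a. exists b. (Q(e) & ~Q(a) | ~Q(b))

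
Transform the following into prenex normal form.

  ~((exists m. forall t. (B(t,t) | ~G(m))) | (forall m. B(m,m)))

forall m. exists t. exists r. (~B(t,t) & G(m) & ~B(r,r))

Push ¬ through the quantifiers and connectives to reach negation normal form:
  (forall m. exists t. (~B(t,t) & G(m))) & (exists m. ~B(m,m))
Standardize variables apart so no two quantifiers bind the same name: m↦r.
  (forall m. exists t. (~B(t,t) & G(m))) & (exists r. ~B(r,r))
Pull the quantifiers to the front (each side's bound variable is not free in the other side):
  forall m. exists t. exists r. (~B(t,t) & G(m) & ~B(r,r))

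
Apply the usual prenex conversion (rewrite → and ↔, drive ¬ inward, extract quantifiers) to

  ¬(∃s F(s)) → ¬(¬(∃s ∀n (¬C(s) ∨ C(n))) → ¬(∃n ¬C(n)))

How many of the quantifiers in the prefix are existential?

Rewrite implications/biconditionals: A → B as ¬A ∨ B.
  ¬¬(∃s F(s)) ∨ ¬(¬¬(∃s ∀n (¬C(s) ∨ C(n))) ∨ ¬(∃n ¬C(n)))
Move each ¬ inward, flipping quantifiers it crosses:
  (∃s F(s)) ∨ (∀s ∃n (C(s) ∧ ¬C(n))) ∧ (∃n ¬C(n))
Give each quantifier a distinct variable: s↦p, n↦x.
  (∃s F(s)) ∨ (∀p ∃n (C(p) ∧ ¬C(n))) ∧ (∃x ¬C(x))
Pull the quantifiers to the front (each side's bound variable is not free in the other side):
  ∃s ∀p ∃n ∃x (F(s) ∨ C(p) ∧ ¬C(n) ∧ ¬C(x))
The prefix is ∃s ∀p ∃n ∃x: 1 universal, 3 existential.

3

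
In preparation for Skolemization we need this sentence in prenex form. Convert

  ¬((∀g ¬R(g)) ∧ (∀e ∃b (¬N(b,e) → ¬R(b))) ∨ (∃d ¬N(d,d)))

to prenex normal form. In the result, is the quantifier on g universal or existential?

existential

Eliminate → and ↔ using ¬ and ∨.
  ¬((∀g ¬R(g)) ∧ (∀e ∃b (¬¬N(b,e) ∨ ¬R(b))) ∨ (∃d ¬N(d,d)))
Push ¬ through the quantifiers and connectives to reach negation normal form:
  ((∃g R(g)) ∨ (∃e ∀b (¬N(b,e) ∧ R(b)))) ∧ (∀d N(d,d))
Finally move all quantifiers to the prefix:
  ∃g ∃e ∀b ∀d ((R(g) ∨ ¬N(b,e) ∧ R(b)) ∧ N(d,d))
The quantifier ∀g sits under an odd number of negations (counting the antecedent side of each →), so it flips to ∃g.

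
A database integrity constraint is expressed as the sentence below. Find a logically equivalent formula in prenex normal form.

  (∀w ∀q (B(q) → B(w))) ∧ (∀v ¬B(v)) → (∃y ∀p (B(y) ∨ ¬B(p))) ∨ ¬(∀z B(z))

∃w ∃q ∃v ∃y ∀p ∃z (B(q) ∧ ¬B(w) ∨ B(v) ∨ B(y) ∨ ¬B(p) ∨ ¬B(z))

First replace A → B with ¬A ∨ B.
  ¬((∀w ∀q (¬B(q) ∨ B(w))) ∧ (∀v ¬B(v))) ∨ (∃y ∀p (B(y) ∨ ¬B(p))) ∨ ¬(∀z B(z))
Push ¬ through the quantifiers and connectives to reach negation normal form:
  (∃w ∃q (B(q) ∧ ¬B(w))) ∨ (∃v B(v)) ∨ (∃y ∀p (B(y) ∨ ¬B(p))) ∨ (∃z ¬B(z))
All bound variables are already distinct, so no renaming is needed.
Extract every quantifier outward, since the variables are now distinct and don't occur free across branches:
  ∃w ∃q ∃v ∃y ∀p ∃z (B(q) ∧ ¬B(w) ∨ B(v) ∨ B(y) ∨ ¬B(p) ∨ ¬B(z))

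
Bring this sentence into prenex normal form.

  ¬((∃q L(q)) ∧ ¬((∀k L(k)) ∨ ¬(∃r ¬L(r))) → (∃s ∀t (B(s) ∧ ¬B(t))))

Eliminate → and ↔ using ¬ and ∨.
  ¬(¬((∃q L(q)) ∧ ¬((∀k L(k)) ∨ ¬(∃r ¬L(r)))) ∨ (∃s ∀t (B(s) ∧ ¬B(t))))
Move each ¬ inward, flipping quantifiers it crosses:
  (∃q L(q)) ∧ (∃k ¬L(k)) ∧ (∃r ¬L(r)) ∧ (∀s ∃t (¬B(s) ∨ B(t)))
Extract every quantifier outward, since the variables are now distinct and don't occur free across branches:
  ∃q ∃k ∃r ∀s ∃t (L(q) ∧ ¬L(k) ∧ ¬L(r) ∧ (¬B(s) ∨ B(t)))

∃q ∃k ∃r ∀s ∃t (L(q) ∧ ¬L(k) ∧ ¬L(r) ∧ (¬B(s) ∨ B(t)))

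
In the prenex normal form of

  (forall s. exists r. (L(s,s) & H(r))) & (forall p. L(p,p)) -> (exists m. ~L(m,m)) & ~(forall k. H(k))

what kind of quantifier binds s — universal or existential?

existential

Rewrite implications/biconditionals: A → B as ¬A ∨ B.
  ~((forall s. exists r. (L(s,s) & H(r))) & (forall p. L(p,p))) | (exists m. ~L(m,m)) & ~(forall k. H(k))
Move each ¬ inward, flipping quantifiers it crosses:
  (exists s. forall r. (~L(s,s) | ~H(r))) | (exists p. ~L(p,p)) | (exists m. ~L(m,m)) & (exists k. ~H(k))
All bound variables are already distinct, so no renaming is needed.
Finally move all quantifiers to the prefix:
  exists s. forall r. exists p. exists m. exists k. (~L(s,s) | ~H(r) | ~L(p,p) | ~L(m,m) & ~H(k))
The quantifier forall s sits under an odd number of negations (counting the antecedent side of each →), so it flips to exists s.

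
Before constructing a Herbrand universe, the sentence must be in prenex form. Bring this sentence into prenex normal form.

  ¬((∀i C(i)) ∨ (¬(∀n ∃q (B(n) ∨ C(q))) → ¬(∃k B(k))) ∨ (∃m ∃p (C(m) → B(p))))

∃i ∃n ∀q ∃k ∀m ∀p (¬C(i) ∧ ¬B(n) ∧ ¬C(q) ∧ B(k) ∧ C(m) ∧ ¬B(p))

Eliminate → and ↔ using ¬ and ∨.
  ¬((∀i C(i)) ∨ ¬¬(∀n ∃q (B(n) ∨ C(q))) ∨ ¬(∃k B(k)) ∨ (∃m ∃p (¬C(m) ∨ B(p))))
Push ¬ through the quantifiers and connectives to reach negation normal form:
  (∃i ¬C(i)) ∧ (∃n ∀q (¬B(n) ∧ ¬C(q))) ∧ (∃k B(k)) ∧ (∀m ∀p (C(m) ∧ ¬B(p)))
All bound variables are already distinct, so no renaming is needed.
Pull the quantifiers to the front (each side's bound variable is not free in the other side):
  ∃i ∃n ∀q ∃k ∀m ∀p (¬C(i) ∧ ¬B(n) ∧ ¬C(q) ∧ B(k) ∧ C(m) ∧ ¬B(p))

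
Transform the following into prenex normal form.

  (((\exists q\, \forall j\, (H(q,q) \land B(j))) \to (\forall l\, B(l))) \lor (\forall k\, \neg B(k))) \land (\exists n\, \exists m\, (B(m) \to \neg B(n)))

\forall q\, \exists j\, \forall l\, \forall k\, \exists n\, \exists m\, ((\neg H(q,q) \lor \neg B(j) \lor B(l) \lor \neg B(k)) \land (\neg B(m) \lor \neg B(n)))

Eliminate → and ↔ using ¬ and ∨.
  (\neg (\exists q\, \forall j\, (H(q,q) \land B(j))) \lor (\forall l\, B(l)) \lor (\forall k\, \neg B(k))) \land (\exists n\, \exists m\, (\neg B(m) \lor \neg B(n)))
Drive negations inward (¬∀x A ≡ ∃x ¬A, ¬∃x A ≡ ∀x ¬A, De Morgan for ∧/∨):
  ((\forall q\, \exists j\, (\neg H(q,q) \lor \neg B(j))) \lor (\forall l\, B(l)) \lor (\forall k\, \neg B(k))) \land (\exists n\, \exists m\, (\neg B(m) \lor \neg B(n)))
All bound variables are already distinct, so no renaming is needed.
Extract every quantifier outward, since the variables are now distinct and don't occur free across branches:
  \forall q\, \exists j\, \forall l\, \forall k\, \exists n\, \exists m\, ((\neg H(q,q) \lor \neg B(j) \lor B(l) \lor \neg B(k)) \land (\neg B(m) \lor \neg B(n)))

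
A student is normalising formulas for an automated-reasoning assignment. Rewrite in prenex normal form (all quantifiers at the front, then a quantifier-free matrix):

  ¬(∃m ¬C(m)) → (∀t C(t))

First replace A → B with ¬A ∨ B.
  ¬¬(∃m ¬C(m)) ∨ (∀t C(t))
Push ¬ through the quantifiers and connectives to reach negation normal form:
  (∃m ¬C(m)) ∨ (∀t C(t))
All bound variables are already distinct, so no renaming is needed.
Finally move all quantifiers to the prefix:
  ∃m ∀t (¬C(m) ∨ C(t))

∃m ∀t (¬C(m) ∨ C(t))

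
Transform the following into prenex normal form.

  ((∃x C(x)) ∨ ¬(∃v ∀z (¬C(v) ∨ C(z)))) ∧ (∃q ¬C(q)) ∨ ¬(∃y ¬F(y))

Push ¬ through the quantifiers and connectives to reach negation normal form:
  ((∃x C(x)) ∨ (∀v ∃z (C(v) ∧ ¬C(z)))) ∧ (∃q ¬C(q)) ∨ (∀y F(y))
All bound variables are already distinct, so no renaming is needed.
Extract every quantifier outward, since the variables are now distinct and don't occur free across branches:
  ∃x ∀v ∃z ∃q ∀y ((C(x) ∨ C(v) ∧ ¬C(z)) ∧ ¬C(q) ∨ F(y))

∃x ∀v ∃z ∃q ∀y ((C(x) ∨ C(v) ∧ ¬C(z)) ∧ ¬C(q) ∨ F(y))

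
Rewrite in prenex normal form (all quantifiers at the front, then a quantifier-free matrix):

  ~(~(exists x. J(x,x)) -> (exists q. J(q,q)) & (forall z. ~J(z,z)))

Eliminate → and ↔ using ¬ and ∨.
  ~(~~(exists x. J(x,x)) | (exists q. J(q,q)) & (forall z. ~J(z,z)))
Move each ¬ inward, flipping quantifiers it crosses:
  (forall x. ~J(x,x)) & ((forall q. ~J(q,q)) | (exists z. J(z,z)))
All bound variables are already distinct, so no renaming is needed.
Pull the quantifiers to the front (each side's bound variable is not free in the other side):
  forall x. forall q. exists z. (~J(x,x) & (~J(q,q) | J(z,z)))

forall x. forall q. exists z. (~J(x,x) & (~J(q,q) | J(z,z)))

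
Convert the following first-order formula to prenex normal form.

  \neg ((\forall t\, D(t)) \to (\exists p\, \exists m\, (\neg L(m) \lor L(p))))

\forall t\, \forall p\, \forall m\, (D(t) \land L(m) \land \neg L(p))

Eliminate → and ↔ using ¬ and ∨.
  \neg (\neg (\forall t\, D(t)) \lor (\exists p\, \exists m\, (\neg L(m) \lor L(p))))
Push ¬ through the quantifiers and connectives to reach negation normal form:
  (\forall t\, D(t)) \land (\forall p\, \forall m\, (L(m) \land \neg L(p)))
All bound variables are already distinct, so no renaming is needed.
Extract every quantifier outward, since the variables are now distinct and don't occur free across branches:
  \forall t\, \forall p\, \forall m\, (D(t) \land L(m) \land \neg L(p))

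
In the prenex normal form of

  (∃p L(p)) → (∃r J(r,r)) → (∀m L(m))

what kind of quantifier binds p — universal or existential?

universal

First replace A → B with ¬A ∨ B.
  ¬(∃p L(p)) ∨ ¬(∃r J(r,r)) ∨ (∀m L(m))
Drive negations inward (¬∀x A ≡ ∃x ¬A, ¬∃x A ≡ ∀x ¬A, De Morgan for ∧/∨):
  (∀p ¬L(p)) ∨ (∀r ¬J(r,r)) ∨ (∀m L(m))
Finally move all quantifiers to the prefix:
  ∀p ∀r ∀m (¬L(p) ∨ ¬J(r,r) ∨ L(m))
The quantifier ∃p sits under an odd number of negations (counting the antecedent side of each →), so it flips to ∀p.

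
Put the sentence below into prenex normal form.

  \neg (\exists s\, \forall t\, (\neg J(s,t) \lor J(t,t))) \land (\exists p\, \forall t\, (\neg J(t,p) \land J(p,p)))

\forall s\, \exists t\, \exists p\, \forall v\, (J(s,t) \land \neg J(t,t) \land \neg J(v,p) \land J(p,p))

Drive negations inward (¬∀x A ≡ ∃x ¬A, ¬∃x A ≡ ∀x ¬A, De Morgan for ∧/∨):
  (\forall s\, \exists t\, (J(s,t) \land \neg J(t,t))) \land (\exists p\, \forall t\, (\neg J(t,p) \land J(p,p)))
Rename bound variables to avoid capture: t↦v.
  (\forall s\, \exists t\, (J(s,t) \land \neg J(t,t))) \land (\exists p\, \forall v\, (\neg J(v,p) \land J(p,p)))
Extract every quantifier outward, since the variables are now distinct and don't occur free across branches:
  \forall s\, \exists t\, \exists p\, \forall v\, (J(s,t) \land \neg J(t,t) \land \neg J(v,p) \land J(p,p))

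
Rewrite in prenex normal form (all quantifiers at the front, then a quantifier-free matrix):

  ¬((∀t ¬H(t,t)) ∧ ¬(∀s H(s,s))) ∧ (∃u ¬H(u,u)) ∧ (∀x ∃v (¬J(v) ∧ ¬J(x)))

Move each ¬ inward, flipping quantifiers it crosses:
  ((∃t H(t,t)) ∨ (∀s H(s,s))) ∧ (∃u ¬H(u,u)) ∧ (∀x ∃v (¬J(v) ∧ ¬J(x)))
All bound variables are already distinct, so no renaming is needed.
Finally move all quantifiers to the prefix:
  ∃t ∀s ∃u ∀x ∃v ((H(t,t) ∨ H(s,s)) ∧ ¬H(u,u) ∧ ¬J(v) ∧ ¬J(x))

∃t ∀s ∃u ∀x ∃v ((H(t,t) ∨ H(s,s)) ∧ ¬H(u,u) ∧ ¬J(v) ∧ ¬J(x))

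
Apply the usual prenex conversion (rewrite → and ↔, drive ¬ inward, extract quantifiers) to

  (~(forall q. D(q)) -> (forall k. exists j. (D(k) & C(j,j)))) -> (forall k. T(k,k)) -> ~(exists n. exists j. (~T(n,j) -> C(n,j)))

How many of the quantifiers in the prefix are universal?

3

Rewrite implications/biconditionals: A → B as ¬A ∨ B.
  ~(~~(forall q. D(q)) | (forall k. exists j. (D(k) & C(j,j)))) | ~(forall k. T(k,k)) | ~(exists n. exists j. (~~T(n,j) | C(n,j)))
Drive negations inward (¬∀x A ≡ ∃x ¬A, ¬∃x A ≡ ∀x ¬A, De Morgan for ∧/∨):
  (exists q. ~D(q)) & (exists k. forall j. (~D(k) | ~C(j,j))) | (exists k. ~T(k,k)) | (forall n. forall j. (~T(n,j) & ~C(n,j)))
Rename bound variables to avoid capture: k↦t, j↦z.
  (exists q. ~D(q)) & (exists k. forall j. (~D(k) | ~C(j,j))) | (exists t. ~T(t,t)) | (forall n. forall z. (~T(n,z) & ~C(n,z)))
Extract every quantifier outward, since the variables are now distinct and don't occur free across branches:
  exists q. exists k. forall j. exists t. forall n. forall z. (~D(q) & (~D(k) | ~C(j,j)) | ~T(t,t) | ~T(n,z) & ~C(n,z))
The prefix is exists q exists k forall j exists t forall n forall z: 3 universal, 3 existential.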